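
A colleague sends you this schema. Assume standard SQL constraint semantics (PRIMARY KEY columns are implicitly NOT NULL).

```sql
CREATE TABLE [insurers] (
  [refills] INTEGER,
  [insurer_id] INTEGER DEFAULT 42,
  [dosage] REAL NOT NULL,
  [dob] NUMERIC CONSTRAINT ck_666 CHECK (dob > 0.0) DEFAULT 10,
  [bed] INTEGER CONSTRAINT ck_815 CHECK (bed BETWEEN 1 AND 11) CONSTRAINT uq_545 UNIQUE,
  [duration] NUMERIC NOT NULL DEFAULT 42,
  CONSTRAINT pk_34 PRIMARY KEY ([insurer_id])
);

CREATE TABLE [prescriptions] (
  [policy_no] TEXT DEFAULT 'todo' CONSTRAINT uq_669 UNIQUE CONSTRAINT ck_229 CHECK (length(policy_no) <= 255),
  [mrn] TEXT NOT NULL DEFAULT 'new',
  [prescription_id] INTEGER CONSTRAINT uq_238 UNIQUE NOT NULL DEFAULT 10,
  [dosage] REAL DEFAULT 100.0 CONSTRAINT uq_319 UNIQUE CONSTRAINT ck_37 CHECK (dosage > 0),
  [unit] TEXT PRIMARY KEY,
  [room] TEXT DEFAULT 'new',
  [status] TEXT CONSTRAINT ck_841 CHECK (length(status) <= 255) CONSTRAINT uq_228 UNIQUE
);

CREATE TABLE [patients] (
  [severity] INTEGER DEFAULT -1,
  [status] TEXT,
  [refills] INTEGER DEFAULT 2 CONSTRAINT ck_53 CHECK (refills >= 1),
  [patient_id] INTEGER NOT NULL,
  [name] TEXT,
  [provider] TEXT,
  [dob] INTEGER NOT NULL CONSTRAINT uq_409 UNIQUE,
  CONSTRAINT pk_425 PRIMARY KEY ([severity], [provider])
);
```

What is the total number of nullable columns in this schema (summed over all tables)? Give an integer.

10

insurers: 3 nullable (refills, dob, bed — PK (insurer_id) and explicit NOT NULL columns excluded).
prescriptions: 4 nullable (policy_no, dosage, room, status — PK (unit) and explicit NOT NULL columns excluded).
patients: 3 nullable (status, refills, name — PK (severity, provider) and explicit NOT NULL columns excluded).
Total: 3 + 4 + 3 = 10.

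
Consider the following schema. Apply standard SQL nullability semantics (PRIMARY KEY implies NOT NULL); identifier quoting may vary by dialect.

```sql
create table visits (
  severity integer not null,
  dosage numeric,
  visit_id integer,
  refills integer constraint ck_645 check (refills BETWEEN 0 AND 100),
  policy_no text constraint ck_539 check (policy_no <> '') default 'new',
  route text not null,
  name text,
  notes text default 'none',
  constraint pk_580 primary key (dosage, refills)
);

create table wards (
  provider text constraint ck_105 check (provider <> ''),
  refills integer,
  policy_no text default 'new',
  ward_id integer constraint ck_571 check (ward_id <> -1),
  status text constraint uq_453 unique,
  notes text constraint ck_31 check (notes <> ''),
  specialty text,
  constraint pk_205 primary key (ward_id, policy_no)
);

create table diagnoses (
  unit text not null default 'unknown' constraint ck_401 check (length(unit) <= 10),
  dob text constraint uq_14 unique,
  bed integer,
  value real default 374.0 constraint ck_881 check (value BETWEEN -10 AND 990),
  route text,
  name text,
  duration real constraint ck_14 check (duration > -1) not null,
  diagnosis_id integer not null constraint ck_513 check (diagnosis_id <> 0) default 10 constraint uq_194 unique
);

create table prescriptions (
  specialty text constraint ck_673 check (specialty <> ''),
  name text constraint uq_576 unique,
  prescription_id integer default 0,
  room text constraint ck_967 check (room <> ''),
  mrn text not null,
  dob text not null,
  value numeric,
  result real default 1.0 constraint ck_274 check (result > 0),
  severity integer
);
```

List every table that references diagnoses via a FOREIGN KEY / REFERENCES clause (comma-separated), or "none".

No REFERENCES clause anywhere in the schema names diagnoses.

none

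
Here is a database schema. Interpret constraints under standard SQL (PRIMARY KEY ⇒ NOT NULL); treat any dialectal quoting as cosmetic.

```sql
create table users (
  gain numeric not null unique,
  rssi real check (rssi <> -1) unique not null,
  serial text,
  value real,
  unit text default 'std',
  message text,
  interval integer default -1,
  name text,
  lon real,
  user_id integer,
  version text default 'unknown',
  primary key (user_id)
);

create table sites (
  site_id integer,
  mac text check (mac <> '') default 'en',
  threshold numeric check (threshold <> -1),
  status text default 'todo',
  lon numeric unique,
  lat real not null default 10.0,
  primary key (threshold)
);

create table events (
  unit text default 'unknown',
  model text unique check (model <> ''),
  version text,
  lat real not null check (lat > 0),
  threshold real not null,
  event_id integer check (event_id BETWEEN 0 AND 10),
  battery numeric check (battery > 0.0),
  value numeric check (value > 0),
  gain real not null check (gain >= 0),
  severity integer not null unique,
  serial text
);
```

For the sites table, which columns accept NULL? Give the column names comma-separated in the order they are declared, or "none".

site_id, mac, status, lon

- site_id: no NOT NULL constraint applies → nullable.
- mac: CHECK does not forbid NULL (a CHECK constraint passes when its expression is NULL) → nullable.
- threshold: part of the PRIMARY KEY, which implies NOT NULL → not nullable.
- status: DEFAULT only fills an omitted column; an explicit NULL is still allowed → nullable.
- lon: UNIQUE does not imply NOT NULL → nullable.
- lat: declared NOT NULL → not nullable.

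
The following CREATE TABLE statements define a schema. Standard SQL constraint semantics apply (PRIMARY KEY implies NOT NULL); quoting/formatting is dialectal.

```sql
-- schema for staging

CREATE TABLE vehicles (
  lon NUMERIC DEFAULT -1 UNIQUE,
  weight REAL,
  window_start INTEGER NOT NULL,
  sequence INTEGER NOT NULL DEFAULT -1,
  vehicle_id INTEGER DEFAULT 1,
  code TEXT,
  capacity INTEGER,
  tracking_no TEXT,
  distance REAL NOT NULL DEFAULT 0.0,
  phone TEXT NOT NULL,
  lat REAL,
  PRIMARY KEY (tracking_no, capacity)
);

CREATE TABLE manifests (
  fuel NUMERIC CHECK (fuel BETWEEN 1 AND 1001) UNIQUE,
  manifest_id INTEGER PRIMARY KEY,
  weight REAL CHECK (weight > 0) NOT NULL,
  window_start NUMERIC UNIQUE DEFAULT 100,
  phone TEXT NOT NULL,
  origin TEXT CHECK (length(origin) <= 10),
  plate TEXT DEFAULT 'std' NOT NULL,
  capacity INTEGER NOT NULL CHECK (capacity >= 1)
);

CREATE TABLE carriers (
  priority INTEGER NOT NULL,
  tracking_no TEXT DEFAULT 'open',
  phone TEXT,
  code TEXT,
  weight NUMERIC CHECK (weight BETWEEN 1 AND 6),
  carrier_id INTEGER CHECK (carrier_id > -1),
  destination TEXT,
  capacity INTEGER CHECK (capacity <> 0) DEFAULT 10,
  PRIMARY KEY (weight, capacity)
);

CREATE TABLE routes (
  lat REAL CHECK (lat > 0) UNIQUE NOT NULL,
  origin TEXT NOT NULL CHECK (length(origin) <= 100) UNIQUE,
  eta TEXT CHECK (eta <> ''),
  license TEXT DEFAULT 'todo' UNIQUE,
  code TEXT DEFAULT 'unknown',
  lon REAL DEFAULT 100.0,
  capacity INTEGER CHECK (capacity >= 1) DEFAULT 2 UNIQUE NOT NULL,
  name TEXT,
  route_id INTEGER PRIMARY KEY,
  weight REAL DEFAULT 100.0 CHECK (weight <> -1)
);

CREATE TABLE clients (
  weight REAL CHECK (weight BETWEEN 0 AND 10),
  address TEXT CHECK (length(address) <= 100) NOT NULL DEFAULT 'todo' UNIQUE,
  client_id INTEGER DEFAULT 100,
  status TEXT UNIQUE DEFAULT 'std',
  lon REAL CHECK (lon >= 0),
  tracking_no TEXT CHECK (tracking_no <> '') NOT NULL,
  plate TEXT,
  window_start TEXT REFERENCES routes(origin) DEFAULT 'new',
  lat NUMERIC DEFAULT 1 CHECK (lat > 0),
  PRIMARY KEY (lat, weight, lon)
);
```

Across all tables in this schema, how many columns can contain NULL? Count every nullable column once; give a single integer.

vehicles: 5 nullable (lon, weight, vehicle_id, code, lat — PK (tracking_no, capacity) and explicit NOT NULL columns excluded).
manifests: 3 nullable (fuel, window_start, origin — PK (manifest_id) and explicit NOT NULL columns excluded).
carriers: 5 nullable (tracking_no, phone, code, carrier_id, destination — PK (weight, capacity) and explicit NOT NULL columns excluded).
routes: 6 nullable (eta, license, code, lon, name, weight — PK (route_id) and explicit NOT NULL columns excluded).
clients: 4 nullable (client_id, status, plate, window_start — PK (lat, weight, lon) and explicit NOT NULL columns excluded).
Total: 5 + 3 + 5 + 6 + 4 = 23.

23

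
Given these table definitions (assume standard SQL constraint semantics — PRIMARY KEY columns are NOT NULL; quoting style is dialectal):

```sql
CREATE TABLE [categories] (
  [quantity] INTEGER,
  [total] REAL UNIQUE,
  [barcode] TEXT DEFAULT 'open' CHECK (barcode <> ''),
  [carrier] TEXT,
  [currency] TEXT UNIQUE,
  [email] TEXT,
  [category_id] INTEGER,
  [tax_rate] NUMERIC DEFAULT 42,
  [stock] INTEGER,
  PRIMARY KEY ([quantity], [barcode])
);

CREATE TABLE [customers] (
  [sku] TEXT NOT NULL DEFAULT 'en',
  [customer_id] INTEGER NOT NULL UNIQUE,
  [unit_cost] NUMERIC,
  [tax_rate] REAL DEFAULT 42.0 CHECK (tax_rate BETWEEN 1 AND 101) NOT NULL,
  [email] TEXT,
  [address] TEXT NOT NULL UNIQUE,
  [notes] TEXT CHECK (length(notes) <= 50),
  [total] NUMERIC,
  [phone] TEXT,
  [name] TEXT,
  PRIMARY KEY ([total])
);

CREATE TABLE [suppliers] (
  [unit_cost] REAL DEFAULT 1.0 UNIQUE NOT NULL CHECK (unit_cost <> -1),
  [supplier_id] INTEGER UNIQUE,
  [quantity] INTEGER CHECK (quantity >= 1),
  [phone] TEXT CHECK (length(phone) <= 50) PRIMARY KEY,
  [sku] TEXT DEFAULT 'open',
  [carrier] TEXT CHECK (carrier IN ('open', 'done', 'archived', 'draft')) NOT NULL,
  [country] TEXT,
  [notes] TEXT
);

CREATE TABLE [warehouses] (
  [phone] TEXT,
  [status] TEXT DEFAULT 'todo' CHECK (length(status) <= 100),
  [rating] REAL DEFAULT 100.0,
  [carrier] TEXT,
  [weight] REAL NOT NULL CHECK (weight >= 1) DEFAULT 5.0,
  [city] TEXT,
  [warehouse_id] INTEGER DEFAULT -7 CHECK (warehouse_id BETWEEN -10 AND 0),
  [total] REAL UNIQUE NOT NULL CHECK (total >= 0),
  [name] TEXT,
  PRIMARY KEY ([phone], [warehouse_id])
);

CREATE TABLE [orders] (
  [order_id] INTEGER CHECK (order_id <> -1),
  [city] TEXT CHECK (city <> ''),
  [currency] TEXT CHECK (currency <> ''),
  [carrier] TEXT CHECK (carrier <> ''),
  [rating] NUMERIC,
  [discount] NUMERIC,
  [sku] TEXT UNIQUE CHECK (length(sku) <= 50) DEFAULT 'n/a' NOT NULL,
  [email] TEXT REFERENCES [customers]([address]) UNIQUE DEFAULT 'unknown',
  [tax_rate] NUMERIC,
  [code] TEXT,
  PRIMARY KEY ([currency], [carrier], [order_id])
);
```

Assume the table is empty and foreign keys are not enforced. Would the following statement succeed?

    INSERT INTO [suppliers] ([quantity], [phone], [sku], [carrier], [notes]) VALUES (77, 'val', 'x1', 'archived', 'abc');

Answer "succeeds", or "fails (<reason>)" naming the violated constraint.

succeeds

NOT NULL columns: carrier is supplied; phone is supplied; unit_cost defaults to 1.0.
CHECK constraints: 77 satisfies (quantity >= 1); 'val' satisfies (length(phone) <= 50); 'archived' satisfies (carrier IN ('open', 'done', 'archived', 'draft')).
No constraint is violated.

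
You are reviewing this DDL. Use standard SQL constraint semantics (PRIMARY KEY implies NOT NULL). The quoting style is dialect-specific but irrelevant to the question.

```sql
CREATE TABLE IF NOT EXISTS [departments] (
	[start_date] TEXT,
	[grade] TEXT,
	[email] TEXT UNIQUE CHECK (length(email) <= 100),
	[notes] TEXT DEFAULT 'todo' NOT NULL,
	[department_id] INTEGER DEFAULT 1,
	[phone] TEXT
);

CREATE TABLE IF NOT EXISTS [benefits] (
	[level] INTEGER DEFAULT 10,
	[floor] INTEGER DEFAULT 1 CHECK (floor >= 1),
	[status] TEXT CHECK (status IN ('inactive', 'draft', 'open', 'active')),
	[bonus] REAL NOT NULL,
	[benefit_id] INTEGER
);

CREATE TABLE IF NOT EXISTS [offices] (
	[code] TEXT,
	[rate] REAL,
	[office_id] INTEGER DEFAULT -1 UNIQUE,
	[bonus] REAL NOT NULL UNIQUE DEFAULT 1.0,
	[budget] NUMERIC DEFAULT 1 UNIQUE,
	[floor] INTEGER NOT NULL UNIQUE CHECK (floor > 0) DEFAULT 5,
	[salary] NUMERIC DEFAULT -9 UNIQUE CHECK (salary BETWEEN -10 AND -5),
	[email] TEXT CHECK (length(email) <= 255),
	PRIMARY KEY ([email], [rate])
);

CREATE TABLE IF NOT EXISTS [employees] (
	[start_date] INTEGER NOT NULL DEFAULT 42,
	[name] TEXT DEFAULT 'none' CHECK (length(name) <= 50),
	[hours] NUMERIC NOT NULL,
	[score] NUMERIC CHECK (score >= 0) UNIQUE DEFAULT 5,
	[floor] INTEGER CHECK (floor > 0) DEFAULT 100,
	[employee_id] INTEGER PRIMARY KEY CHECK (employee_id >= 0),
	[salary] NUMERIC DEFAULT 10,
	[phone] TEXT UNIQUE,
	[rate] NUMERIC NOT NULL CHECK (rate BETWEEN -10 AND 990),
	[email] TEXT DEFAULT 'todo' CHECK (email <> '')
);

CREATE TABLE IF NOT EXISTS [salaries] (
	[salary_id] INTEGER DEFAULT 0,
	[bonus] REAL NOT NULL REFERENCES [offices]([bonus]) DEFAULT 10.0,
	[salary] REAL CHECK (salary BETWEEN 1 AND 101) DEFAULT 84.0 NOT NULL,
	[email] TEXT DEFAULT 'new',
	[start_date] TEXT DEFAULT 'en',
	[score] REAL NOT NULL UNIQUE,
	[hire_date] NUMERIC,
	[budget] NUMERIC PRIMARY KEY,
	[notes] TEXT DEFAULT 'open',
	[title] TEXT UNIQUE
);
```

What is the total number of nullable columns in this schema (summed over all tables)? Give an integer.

departments: 5 nullable (start_date, grade, email, department_id, phone — PK none and explicit NOT NULL columns excluded).
benefits: 4 nullable (level, floor, status, benefit_id — PK none and explicit NOT NULL columns excluded).
offices: 4 nullable (code, office_id, budget, salary — PK (email, rate) and explicit NOT NULL columns excluded).
employees: 6 nullable (name, score, floor, salary, phone, email — PK (employee_id) and explicit NOT NULL columns excluded).
salaries: 6 nullable (salary_id, email, start_date, hire_date, notes, title — PK (budget) and explicit NOT NULL columns excluded).
Total: 5 + 4 + 4 + 6 + 6 = 25.

25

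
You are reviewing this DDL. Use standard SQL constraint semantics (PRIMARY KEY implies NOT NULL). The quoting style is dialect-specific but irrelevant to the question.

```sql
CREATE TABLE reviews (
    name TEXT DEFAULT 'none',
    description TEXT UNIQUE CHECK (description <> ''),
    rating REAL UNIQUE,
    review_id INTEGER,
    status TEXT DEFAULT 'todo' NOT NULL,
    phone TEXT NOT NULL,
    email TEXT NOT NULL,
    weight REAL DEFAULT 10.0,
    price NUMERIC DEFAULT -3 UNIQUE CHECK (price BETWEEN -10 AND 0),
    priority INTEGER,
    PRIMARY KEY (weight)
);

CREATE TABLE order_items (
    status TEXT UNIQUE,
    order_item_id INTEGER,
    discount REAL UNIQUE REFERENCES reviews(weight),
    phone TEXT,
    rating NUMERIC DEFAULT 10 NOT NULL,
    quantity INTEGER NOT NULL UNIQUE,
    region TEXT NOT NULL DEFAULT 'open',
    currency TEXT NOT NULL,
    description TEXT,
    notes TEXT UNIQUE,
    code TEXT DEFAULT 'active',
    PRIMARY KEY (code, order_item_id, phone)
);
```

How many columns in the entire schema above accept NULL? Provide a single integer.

reviews: 6 nullable (name, description, rating, review_id, price, priority — PK (weight) and explicit NOT NULL columns excluded).
order_items: 4 nullable (status, discount, description, notes — PK (code, order_item_id, phone) and explicit NOT NULL columns excluded).
Total: 6 + 4 = 10.

10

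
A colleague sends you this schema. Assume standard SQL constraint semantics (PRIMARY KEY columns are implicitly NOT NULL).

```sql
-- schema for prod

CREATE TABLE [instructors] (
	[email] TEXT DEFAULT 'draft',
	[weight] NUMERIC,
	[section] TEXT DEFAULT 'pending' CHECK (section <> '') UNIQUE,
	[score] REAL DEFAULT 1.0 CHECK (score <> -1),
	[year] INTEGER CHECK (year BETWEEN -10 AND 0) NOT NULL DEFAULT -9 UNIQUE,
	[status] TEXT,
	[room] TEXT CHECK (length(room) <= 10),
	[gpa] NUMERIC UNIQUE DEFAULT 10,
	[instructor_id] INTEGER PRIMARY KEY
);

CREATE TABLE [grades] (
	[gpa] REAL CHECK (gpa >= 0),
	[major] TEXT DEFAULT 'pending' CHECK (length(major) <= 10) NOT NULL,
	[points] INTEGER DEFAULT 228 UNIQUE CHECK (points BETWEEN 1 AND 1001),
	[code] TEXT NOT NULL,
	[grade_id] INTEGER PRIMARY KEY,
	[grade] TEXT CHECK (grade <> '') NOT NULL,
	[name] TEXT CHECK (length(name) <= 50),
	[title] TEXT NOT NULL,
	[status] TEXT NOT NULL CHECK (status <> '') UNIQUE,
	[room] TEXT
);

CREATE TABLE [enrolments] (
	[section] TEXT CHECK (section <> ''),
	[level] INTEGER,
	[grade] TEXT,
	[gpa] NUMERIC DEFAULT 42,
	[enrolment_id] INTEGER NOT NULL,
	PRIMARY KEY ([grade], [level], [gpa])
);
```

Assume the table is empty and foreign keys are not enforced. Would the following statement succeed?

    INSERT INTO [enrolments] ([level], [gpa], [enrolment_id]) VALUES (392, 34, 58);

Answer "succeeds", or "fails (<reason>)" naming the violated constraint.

grade is omitted from the column list and has no DEFAULT, so it would receive NULL.
But grade is part of the PRIMARY KEY (implied NOT NULL).

fails (NOT NULL on grade)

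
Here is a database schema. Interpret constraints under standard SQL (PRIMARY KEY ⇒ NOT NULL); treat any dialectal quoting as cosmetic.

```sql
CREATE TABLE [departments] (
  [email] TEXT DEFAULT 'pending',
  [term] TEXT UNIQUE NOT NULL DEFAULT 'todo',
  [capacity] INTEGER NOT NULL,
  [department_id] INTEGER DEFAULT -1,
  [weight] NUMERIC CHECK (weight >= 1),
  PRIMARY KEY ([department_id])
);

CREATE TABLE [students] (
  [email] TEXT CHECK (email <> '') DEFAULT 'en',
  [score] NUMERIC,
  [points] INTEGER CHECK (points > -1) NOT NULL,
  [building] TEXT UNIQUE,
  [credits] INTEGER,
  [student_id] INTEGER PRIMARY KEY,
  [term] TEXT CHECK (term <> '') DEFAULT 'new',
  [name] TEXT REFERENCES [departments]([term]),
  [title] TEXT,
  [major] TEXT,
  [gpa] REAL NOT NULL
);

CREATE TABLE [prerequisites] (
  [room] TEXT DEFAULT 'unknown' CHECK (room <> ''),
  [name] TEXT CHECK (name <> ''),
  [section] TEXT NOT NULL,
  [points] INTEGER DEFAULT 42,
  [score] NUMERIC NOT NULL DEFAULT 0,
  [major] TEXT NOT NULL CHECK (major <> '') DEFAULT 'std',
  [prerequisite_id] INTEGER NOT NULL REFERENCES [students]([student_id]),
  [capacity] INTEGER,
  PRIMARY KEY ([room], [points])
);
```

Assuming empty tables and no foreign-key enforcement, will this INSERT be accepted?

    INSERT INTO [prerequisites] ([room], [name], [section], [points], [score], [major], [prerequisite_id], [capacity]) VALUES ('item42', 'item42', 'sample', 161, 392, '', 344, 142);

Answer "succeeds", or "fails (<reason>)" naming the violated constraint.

fails (CHECK on major)

The value '' for major violates CHECK (major <> '').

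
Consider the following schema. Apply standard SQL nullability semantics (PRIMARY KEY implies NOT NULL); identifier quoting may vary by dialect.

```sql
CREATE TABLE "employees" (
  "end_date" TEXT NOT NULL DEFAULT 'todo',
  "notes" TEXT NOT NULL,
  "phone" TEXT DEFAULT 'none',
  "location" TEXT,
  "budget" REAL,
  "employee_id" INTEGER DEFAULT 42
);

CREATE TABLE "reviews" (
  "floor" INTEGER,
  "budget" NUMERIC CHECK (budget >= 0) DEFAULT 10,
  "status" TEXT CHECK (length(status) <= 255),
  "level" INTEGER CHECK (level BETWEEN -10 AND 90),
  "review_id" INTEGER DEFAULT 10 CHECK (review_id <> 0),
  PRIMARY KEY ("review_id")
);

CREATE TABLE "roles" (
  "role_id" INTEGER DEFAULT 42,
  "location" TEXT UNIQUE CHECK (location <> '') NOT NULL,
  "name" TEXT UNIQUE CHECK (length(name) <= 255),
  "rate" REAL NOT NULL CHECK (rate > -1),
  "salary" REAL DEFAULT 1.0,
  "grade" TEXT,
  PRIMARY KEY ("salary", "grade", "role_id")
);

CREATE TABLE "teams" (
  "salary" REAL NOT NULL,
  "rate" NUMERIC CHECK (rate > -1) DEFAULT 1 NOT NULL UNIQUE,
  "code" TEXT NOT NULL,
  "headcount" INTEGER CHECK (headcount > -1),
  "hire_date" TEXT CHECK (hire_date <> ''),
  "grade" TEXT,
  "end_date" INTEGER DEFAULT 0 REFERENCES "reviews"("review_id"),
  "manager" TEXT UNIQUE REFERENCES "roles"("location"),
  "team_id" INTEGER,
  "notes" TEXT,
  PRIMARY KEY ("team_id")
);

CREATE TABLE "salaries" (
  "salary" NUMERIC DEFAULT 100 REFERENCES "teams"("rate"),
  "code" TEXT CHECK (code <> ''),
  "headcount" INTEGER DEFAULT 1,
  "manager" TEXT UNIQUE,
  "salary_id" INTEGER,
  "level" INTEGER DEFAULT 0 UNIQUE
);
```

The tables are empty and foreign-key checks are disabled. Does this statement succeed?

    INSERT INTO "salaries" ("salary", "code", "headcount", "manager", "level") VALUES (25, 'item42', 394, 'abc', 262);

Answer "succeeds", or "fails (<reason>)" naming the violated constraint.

succeeds

salaries has no NOT NULL or PRIMARY KEY columns.
CHECK constraints: 'item42' satisfies (code <> '').
No constraint is violated.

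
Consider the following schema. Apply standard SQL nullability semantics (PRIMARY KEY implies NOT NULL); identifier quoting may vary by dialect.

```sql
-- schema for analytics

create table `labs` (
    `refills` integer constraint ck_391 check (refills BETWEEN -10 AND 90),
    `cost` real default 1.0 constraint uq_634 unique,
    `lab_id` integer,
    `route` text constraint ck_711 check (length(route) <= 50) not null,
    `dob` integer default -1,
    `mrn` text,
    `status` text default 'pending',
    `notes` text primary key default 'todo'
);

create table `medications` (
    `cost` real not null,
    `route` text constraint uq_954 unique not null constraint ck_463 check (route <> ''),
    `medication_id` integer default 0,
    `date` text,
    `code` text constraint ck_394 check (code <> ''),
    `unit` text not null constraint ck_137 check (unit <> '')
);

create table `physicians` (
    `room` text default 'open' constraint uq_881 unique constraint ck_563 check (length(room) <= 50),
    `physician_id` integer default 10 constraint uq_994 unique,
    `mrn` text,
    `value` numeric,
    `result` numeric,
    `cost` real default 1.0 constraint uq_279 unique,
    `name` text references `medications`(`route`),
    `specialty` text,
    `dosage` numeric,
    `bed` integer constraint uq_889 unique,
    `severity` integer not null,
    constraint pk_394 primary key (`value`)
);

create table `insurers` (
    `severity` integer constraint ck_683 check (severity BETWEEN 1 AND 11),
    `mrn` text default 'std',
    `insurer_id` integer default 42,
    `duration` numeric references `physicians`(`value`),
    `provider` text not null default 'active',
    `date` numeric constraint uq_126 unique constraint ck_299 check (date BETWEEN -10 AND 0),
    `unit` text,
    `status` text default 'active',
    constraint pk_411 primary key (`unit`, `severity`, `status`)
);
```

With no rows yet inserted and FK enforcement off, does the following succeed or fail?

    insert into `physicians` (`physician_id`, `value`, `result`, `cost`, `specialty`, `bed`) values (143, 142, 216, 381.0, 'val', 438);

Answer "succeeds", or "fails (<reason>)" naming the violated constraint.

severity is omitted from the column list and has no DEFAULT, so it would receive NULL.
But severity is declared NOT NULL.

fails (NOT NULL on severity)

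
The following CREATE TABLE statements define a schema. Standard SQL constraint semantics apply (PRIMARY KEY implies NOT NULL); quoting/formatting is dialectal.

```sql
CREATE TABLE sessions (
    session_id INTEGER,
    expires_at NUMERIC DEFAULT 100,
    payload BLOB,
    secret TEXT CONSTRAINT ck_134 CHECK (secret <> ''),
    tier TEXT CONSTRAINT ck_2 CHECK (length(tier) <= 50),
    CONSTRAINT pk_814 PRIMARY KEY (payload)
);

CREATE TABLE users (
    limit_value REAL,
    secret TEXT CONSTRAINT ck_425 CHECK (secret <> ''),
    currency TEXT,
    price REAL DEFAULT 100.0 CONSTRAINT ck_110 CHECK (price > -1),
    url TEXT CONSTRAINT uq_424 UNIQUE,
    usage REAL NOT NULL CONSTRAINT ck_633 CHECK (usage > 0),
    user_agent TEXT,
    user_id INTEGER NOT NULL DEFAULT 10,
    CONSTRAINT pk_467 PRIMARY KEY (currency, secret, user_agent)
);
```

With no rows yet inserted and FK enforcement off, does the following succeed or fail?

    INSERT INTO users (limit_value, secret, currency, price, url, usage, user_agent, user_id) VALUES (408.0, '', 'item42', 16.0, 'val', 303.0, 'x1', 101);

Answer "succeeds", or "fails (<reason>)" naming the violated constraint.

The value '' for secret violates CHECK (secret <> '').

fails (CHECK on secret)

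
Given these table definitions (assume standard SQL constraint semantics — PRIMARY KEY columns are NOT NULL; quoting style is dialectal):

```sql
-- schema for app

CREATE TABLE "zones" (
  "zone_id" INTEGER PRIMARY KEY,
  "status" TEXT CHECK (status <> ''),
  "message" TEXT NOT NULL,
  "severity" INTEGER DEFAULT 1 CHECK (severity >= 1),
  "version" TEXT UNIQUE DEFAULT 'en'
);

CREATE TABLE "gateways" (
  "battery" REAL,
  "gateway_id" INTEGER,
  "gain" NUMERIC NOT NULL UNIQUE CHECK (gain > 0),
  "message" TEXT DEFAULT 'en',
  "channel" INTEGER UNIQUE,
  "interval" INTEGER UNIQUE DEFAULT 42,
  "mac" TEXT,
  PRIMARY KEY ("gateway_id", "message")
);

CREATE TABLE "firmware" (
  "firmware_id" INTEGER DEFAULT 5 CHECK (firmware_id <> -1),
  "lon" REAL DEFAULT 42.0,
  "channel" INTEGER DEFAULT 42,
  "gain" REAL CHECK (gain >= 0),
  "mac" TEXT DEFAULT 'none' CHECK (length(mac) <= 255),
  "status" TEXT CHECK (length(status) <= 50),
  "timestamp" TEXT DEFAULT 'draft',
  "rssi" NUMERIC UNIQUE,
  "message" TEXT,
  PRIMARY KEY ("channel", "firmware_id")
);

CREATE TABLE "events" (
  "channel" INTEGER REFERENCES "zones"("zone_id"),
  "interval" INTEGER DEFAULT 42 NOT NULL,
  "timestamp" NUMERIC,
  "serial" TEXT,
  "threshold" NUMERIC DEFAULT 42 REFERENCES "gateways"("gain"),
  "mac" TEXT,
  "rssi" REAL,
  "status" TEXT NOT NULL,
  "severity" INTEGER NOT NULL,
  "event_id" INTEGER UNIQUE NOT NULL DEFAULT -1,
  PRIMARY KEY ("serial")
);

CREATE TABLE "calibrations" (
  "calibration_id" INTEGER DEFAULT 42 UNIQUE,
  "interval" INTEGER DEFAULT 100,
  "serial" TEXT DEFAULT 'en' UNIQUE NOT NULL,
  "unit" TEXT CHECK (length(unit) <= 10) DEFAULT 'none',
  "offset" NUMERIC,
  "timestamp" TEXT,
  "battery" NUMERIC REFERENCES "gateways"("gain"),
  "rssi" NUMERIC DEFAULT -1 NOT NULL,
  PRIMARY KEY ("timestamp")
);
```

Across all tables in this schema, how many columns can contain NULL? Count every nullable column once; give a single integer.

24

zones: 3 nullable (status, severity, version — PK (zone_id) and explicit NOT NULL columns excluded).
gateways: 4 nullable (battery, channel, interval, mac — PK (gateway_id, message) and explicit NOT NULL columns excluded).
firmware: 7 nullable (lon, gain, mac, status, timestamp, rssi, message — PK (channel, firmware_id) and explicit NOT NULL columns excluded).
events: 5 nullable (channel, timestamp, threshold, mac, rssi — PK (serial) and explicit NOT NULL columns excluded).
calibrations: 5 nullable (calibration_id, interval, unit, offset, battery — PK (timestamp) and explicit NOT NULL columns excluded).
Total: 3 + 4 + 7 + 5 + 5 = 24.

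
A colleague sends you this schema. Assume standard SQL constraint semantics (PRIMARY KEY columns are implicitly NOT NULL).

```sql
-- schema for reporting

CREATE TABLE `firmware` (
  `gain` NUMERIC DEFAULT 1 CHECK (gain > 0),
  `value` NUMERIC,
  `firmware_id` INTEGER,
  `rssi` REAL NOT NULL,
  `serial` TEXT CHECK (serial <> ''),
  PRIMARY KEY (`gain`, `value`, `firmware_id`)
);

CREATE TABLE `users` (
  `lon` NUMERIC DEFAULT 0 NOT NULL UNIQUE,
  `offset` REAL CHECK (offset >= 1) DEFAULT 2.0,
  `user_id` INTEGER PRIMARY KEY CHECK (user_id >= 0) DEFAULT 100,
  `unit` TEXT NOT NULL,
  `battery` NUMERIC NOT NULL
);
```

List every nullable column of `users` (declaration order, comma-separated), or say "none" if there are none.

offset

- lon: declared NOT NULL → not nullable.
- offset: CHECK does not forbid NULL (a CHECK constraint passes when its expression is NULL) → nullable.
- user_id: part of the PRIMARY KEY, which implies NOT NULL → not nullable.
- unit: declared NOT NULL → not nullable.
- battery: declared NOT NULL → not nullable.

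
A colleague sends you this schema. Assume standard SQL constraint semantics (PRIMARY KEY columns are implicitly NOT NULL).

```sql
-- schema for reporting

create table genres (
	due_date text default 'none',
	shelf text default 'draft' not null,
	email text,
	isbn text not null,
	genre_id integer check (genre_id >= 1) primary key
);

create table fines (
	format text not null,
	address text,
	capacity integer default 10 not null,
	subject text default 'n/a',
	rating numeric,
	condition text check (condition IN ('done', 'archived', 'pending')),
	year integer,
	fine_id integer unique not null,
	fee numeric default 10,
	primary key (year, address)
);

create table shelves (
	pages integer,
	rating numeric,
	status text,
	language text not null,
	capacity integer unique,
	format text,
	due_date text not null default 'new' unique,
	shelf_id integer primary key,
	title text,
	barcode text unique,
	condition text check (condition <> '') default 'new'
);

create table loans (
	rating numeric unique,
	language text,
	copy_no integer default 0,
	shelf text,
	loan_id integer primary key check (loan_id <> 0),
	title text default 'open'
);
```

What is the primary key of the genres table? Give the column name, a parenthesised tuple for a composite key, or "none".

genre_id

genre_id is declared PRIMARY KEY inline on the column.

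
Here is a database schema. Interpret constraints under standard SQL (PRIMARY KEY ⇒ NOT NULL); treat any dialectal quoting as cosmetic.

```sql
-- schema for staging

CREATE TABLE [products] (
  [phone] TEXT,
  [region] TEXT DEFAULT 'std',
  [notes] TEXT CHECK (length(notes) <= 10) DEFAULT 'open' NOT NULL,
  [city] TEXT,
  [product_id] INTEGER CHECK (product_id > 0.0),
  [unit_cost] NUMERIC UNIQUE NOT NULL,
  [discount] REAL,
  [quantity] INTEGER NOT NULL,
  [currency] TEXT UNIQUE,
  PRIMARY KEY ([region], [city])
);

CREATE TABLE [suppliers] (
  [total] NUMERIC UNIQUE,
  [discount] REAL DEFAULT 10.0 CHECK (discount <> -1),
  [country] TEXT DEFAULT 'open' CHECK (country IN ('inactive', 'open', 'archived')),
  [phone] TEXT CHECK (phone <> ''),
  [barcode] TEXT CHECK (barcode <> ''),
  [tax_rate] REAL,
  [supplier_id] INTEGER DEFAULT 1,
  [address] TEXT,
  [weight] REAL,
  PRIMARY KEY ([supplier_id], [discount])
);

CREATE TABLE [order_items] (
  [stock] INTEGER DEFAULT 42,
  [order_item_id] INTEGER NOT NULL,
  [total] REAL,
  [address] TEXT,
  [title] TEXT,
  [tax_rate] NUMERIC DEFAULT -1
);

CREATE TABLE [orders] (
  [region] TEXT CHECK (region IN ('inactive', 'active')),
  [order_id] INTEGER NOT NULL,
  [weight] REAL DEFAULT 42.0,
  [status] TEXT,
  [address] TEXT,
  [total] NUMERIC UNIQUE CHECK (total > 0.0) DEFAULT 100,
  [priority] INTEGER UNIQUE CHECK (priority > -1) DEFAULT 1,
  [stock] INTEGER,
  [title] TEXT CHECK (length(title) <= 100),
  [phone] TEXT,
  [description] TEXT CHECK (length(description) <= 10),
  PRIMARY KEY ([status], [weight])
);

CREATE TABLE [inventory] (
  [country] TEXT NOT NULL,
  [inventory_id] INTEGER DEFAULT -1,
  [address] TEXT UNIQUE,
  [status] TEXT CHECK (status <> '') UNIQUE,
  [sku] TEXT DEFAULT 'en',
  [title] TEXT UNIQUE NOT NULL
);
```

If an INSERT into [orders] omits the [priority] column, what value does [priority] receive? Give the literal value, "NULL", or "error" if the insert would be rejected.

priority has an explicit DEFAULT 1.
When the column is omitted from an INSERT, that default is used.

1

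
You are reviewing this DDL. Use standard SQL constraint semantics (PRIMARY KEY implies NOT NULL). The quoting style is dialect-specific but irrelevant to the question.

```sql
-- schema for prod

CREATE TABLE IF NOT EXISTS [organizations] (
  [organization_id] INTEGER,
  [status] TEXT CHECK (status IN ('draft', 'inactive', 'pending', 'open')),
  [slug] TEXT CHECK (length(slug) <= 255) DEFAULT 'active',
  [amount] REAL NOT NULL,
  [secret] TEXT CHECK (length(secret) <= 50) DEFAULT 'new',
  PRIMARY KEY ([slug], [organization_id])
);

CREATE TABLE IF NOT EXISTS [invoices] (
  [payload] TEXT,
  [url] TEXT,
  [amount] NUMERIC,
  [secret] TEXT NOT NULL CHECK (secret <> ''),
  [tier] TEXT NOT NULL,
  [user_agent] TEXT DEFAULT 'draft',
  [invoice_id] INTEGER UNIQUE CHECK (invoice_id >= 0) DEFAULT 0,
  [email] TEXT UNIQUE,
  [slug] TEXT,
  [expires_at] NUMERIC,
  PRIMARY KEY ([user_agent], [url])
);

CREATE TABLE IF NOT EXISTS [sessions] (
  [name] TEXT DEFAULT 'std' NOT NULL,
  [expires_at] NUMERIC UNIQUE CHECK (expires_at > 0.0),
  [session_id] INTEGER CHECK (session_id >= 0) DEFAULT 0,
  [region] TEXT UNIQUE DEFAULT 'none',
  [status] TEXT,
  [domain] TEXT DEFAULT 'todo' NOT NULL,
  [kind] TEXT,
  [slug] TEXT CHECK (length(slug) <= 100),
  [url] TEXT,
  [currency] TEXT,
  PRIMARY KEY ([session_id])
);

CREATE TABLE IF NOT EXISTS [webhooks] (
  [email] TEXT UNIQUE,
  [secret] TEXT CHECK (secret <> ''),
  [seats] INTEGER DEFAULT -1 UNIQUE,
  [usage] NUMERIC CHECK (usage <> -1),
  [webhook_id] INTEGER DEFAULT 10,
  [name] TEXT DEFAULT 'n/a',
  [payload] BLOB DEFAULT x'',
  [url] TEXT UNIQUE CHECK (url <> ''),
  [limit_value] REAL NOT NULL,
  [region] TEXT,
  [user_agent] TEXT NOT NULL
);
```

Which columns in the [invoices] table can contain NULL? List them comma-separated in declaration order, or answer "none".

payload, amount, invoice_id, email, slug, expires_at

- payload: no NOT NULL constraint applies → nullable.
- url: part of the PRIMARY KEY, which implies NOT NULL → not nullable.
- amount: no NOT NULL constraint applies → nullable.
- secret: declared NOT NULL → not nullable.
- tier: declared NOT NULL → not nullable.
- user_agent: part of the PRIMARY KEY, which implies NOT NULL → not nullable.
- invoice_id: CHECK does not forbid NULL (a CHECK constraint passes when its expression is NULL) → nullable.
- email: UNIQUE does not imply NOT NULL → nullable.
- slug: no NOT NULL constraint applies → nullable.
- expires_at: no NOT NULL constraint applies → nullable.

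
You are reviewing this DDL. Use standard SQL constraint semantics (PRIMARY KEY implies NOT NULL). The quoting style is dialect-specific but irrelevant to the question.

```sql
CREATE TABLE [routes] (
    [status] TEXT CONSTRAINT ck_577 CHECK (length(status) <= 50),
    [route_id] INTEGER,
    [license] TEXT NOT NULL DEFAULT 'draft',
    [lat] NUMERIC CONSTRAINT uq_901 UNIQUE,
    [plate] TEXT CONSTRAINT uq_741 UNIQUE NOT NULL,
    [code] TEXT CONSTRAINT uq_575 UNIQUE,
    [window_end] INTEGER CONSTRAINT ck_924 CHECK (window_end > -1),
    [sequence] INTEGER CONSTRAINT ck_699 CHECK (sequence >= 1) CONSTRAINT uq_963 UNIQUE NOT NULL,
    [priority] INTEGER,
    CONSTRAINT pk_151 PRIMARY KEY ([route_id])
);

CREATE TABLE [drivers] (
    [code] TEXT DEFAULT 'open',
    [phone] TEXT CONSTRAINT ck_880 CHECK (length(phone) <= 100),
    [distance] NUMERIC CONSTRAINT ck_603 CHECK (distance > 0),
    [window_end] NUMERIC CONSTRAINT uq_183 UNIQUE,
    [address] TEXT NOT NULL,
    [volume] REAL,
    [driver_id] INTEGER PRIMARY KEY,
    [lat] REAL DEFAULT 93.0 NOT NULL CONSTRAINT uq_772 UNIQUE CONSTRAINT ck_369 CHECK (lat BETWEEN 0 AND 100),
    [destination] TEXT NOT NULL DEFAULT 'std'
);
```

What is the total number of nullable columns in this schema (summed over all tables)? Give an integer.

10

routes: 5 nullable (status, lat, code, window_end, priority — PK (route_id) and explicit NOT NULL columns excluded).
drivers: 5 nullable (code, phone, distance, window_end, volume — PK (driver_id) and explicit NOT NULL columns excluded).
Total: 5 + 5 = 10.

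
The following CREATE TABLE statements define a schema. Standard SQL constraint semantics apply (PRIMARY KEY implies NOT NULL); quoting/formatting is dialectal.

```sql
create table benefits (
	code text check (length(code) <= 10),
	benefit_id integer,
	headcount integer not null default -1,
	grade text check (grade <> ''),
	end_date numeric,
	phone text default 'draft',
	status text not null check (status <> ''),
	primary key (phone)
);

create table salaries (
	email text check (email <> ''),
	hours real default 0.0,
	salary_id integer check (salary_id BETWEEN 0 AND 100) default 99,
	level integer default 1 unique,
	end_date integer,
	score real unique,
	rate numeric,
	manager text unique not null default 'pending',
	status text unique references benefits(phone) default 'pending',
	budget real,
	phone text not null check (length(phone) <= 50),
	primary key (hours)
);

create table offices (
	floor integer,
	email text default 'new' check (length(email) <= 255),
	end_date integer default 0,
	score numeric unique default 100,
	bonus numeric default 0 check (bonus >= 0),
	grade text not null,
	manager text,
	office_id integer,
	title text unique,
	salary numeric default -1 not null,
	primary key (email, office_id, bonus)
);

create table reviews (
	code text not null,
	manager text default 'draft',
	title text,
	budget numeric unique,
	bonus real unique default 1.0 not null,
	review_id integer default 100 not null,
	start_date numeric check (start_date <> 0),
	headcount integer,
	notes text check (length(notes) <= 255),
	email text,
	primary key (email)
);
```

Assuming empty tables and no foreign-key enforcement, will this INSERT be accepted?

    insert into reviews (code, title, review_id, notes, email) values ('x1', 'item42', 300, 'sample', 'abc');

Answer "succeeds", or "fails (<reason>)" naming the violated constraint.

NOT NULL columns: bonus defaults to 1.0; code is supplied; email is supplied; review_id is supplied.
CHECK constraints: 'sample' satisfies (length(notes) <= 255).
No constraint is violated.

succeeds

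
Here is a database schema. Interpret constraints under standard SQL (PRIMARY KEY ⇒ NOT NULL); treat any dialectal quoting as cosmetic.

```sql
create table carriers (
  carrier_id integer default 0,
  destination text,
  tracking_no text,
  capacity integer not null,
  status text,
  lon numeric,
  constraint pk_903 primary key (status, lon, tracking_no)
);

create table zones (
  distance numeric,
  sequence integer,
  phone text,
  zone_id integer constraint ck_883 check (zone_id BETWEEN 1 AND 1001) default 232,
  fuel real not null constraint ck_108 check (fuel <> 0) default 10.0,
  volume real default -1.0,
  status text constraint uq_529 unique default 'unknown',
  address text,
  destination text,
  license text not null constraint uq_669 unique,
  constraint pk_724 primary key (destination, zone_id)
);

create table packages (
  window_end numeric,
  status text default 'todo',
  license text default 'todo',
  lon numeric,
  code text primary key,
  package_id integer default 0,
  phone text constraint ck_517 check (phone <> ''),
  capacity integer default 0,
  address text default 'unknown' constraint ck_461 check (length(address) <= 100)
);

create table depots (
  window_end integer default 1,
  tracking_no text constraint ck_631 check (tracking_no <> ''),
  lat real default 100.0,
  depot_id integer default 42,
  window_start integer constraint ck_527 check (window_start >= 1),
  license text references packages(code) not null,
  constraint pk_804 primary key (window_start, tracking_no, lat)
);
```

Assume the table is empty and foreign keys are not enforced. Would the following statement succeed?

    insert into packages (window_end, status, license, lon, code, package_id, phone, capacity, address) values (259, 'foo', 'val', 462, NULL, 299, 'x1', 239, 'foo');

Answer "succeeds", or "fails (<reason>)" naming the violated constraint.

code is explicitly set to NULL, but code is part of the PRIMARY KEY (implied NOT NULL).

fails (NOT NULL on code)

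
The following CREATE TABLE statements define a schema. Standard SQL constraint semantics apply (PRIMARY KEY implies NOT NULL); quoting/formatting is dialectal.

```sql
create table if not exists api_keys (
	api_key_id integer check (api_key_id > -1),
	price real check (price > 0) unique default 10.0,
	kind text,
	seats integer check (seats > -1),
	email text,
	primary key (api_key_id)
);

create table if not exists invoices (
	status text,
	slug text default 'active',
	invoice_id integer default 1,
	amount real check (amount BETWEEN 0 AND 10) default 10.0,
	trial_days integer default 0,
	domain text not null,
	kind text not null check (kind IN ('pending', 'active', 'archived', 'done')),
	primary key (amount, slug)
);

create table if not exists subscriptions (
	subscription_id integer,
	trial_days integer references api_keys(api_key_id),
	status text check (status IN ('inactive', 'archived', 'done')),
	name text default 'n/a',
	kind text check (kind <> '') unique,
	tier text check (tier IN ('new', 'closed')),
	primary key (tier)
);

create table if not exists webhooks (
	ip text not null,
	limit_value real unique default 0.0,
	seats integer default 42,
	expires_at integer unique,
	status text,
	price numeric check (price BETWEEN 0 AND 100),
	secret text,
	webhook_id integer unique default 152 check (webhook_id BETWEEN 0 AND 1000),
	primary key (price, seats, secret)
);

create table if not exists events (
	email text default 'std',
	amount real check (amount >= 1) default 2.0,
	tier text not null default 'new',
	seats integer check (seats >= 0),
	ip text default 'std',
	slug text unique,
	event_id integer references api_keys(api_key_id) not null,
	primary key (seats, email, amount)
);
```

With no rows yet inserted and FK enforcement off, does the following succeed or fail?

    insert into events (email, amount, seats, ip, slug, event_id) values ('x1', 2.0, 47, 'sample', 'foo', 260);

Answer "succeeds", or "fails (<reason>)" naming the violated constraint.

succeeds

NOT NULL columns: amount is supplied; email is supplied; event_id is supplied; seats is supplied; tier defaults to 'new'.
CHECK constraints: 2.0 satisfies (amount >= 1); 47 satisfies (seats >= 0).
No constraint is violated.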